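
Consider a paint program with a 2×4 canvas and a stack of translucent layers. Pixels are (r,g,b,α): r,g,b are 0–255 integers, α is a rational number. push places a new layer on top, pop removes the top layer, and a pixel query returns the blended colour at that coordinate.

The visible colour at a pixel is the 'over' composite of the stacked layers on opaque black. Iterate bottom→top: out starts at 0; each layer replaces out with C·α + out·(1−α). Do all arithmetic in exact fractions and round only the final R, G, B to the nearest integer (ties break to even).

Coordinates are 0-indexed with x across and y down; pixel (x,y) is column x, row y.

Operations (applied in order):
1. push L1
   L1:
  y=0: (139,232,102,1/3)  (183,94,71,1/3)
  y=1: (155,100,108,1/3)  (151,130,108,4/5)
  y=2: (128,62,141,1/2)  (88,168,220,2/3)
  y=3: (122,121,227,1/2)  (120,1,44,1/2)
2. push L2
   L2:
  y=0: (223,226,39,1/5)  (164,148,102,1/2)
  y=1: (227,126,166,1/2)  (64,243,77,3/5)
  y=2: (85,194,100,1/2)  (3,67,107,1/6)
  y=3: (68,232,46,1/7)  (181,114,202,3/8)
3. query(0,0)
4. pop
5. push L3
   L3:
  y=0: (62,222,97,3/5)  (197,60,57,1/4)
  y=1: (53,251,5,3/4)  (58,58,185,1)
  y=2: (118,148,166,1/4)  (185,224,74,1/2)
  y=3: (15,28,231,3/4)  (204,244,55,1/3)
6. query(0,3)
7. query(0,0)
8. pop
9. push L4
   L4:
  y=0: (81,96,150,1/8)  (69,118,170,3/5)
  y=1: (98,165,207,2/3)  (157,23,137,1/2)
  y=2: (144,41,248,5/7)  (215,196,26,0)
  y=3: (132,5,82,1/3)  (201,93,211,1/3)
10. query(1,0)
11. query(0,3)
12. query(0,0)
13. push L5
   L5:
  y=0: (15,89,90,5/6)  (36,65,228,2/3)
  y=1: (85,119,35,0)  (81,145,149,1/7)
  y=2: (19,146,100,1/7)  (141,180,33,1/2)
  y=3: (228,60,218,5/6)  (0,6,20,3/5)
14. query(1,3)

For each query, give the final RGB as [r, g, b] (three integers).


at x=0,y=0 over L1,L2:
L1 α=1/3: [139/3, 232/3, 34]
L2 α=1/5: [245/3, 1606/15, 35]
→ [82, 107, 35]

(0,3) stack=L1,L3; from [0,0,0]:
after L1 α=1/2: [61, 121/2, 227/2]
after L3 α=3/4: [53/2, 289/8, 1613/8]
= [26, 36, 202]

query (0,0) [L1,L3] — begin 0,0,0
L1 α=1/3: [139/3, 232/3, 34]
L3 α=3/5: [836/15, 2462/15, 359/5]
rounded: [56, 164, 72]

(1,0) stack=L1,L4; from [0,0,0]:
+L1 (α=1/3) → [61, 94/3, 71/3]
+L4 (α=3/5) → [329/5, 250/3, 1672/15]
= [66, 83, 111]

at x=0,y=3 over L1,L4:
L1 α=1/2: [61, 121/2, 227/2]
L4 α=1/3: [254/3, 42, 103]
rounded: [85, 42, 103]

at x=0,y=0 over L1,L4:
L1 α=1/3: [139/3, 232/3, 34]
L4 α=1/8: [152/3, 239/3, 97/2]
rounded: [51, 80, 48]

query (1,3) [L1,L4,L5] — begin 0,0,0
after L1 α=1/2: [60, 1/2, 22]
after L4 α=1/3: [107, 94/3, 85]
after L5 α=3/5: [214/5, 242/15, 46]
→ [43, 16, 46]


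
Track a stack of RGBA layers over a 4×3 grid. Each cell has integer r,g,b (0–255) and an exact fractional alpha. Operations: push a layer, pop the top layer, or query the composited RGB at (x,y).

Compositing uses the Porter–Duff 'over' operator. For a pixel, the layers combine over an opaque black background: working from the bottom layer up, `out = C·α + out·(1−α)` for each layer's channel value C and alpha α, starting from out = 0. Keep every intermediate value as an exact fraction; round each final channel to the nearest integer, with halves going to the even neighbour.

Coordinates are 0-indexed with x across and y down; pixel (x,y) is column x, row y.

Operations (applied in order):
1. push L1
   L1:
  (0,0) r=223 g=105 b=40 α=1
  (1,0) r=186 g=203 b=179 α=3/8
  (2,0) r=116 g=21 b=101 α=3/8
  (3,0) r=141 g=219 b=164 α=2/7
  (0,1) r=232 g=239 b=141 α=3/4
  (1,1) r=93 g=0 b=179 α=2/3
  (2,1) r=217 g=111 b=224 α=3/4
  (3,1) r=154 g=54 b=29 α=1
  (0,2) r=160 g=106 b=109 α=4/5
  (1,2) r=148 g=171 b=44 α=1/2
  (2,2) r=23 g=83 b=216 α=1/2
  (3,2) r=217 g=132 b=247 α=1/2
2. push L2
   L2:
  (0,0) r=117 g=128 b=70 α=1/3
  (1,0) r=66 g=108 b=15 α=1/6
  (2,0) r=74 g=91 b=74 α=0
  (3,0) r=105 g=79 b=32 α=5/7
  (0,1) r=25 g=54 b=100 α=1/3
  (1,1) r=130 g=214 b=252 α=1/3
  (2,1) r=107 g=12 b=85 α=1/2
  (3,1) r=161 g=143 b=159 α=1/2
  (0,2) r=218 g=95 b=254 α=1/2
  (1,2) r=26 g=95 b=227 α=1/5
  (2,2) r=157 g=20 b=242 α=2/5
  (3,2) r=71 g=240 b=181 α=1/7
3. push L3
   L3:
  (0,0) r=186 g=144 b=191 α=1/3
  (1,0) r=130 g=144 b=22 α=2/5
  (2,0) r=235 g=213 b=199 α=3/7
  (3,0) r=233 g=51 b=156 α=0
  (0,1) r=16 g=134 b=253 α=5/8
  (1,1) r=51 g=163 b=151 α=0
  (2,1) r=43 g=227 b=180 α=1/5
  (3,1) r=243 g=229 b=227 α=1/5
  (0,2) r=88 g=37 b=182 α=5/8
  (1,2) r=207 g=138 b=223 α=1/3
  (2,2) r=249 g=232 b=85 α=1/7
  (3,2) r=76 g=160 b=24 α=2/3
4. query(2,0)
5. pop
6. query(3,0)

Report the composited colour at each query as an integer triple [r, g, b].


(2,0) stack=L1,L2,L3; from [0,0,0]:
L1 α=3/8: [87/2, 63/8, 303/8]
L2 α=0: [87/2, 63/8, 303/8]
L3 α=3/7: [879/7, 1341/14, 1497/14]
= [126, 96, 107]

at x=3,y=0 over L1,L2:
+L1 (α=2/7) → [282/7, 438/7, 328/7]
+L2 (α=5/7) → [4239/49, 3641/49, 1776/49]
rounded: [87, 74, 36]


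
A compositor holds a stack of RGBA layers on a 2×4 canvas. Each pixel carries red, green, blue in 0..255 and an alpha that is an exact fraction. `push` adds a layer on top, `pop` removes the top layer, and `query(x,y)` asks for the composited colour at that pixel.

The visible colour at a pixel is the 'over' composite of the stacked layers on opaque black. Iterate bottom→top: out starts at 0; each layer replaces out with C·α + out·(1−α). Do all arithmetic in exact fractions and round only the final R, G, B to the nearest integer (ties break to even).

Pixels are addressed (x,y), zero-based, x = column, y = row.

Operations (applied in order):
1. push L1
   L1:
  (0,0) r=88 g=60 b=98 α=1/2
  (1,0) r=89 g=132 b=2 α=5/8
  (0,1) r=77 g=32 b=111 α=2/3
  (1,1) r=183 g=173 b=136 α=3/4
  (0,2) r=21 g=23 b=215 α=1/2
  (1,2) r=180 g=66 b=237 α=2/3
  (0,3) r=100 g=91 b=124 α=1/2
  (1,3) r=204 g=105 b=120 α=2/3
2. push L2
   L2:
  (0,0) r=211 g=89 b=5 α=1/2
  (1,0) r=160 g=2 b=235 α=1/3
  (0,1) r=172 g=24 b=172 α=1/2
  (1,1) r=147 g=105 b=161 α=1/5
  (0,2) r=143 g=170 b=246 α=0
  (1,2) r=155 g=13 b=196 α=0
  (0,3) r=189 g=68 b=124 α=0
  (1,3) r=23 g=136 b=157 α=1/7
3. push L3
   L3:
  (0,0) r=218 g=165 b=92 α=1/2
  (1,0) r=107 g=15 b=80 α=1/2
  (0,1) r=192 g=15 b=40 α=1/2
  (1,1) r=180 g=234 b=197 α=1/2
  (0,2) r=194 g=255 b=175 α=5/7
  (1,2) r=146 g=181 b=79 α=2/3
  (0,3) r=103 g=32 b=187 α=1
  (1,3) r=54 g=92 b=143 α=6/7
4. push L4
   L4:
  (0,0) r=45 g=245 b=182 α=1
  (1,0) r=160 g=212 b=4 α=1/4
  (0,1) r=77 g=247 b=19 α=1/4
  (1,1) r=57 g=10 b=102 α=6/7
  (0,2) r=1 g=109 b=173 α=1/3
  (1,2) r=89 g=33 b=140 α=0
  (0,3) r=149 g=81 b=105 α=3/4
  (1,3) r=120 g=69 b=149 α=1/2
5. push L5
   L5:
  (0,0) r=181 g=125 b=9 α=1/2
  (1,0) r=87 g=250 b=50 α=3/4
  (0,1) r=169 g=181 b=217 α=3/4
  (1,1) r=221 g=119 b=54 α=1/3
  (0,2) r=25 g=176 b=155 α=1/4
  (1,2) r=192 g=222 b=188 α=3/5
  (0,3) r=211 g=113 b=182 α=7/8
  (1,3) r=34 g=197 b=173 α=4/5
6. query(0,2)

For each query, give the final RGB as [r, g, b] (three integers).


query (0,2) [L1,L2,L3,L4,L5] — begin 0,0,0
after L1 α=1/2: [21/2, 23/2, 215/2]
after L2 α=0: [21/2, 23/2, 215/2]
after L3 α=5/7: [991/7, 1298/7, 1090/7]
after L4 α=1/3: [663/7, 3359/21, 3391/21]
after L5 α=1/4: [541/7, 4591/28, 1119/7]
= [77, 164, 160]


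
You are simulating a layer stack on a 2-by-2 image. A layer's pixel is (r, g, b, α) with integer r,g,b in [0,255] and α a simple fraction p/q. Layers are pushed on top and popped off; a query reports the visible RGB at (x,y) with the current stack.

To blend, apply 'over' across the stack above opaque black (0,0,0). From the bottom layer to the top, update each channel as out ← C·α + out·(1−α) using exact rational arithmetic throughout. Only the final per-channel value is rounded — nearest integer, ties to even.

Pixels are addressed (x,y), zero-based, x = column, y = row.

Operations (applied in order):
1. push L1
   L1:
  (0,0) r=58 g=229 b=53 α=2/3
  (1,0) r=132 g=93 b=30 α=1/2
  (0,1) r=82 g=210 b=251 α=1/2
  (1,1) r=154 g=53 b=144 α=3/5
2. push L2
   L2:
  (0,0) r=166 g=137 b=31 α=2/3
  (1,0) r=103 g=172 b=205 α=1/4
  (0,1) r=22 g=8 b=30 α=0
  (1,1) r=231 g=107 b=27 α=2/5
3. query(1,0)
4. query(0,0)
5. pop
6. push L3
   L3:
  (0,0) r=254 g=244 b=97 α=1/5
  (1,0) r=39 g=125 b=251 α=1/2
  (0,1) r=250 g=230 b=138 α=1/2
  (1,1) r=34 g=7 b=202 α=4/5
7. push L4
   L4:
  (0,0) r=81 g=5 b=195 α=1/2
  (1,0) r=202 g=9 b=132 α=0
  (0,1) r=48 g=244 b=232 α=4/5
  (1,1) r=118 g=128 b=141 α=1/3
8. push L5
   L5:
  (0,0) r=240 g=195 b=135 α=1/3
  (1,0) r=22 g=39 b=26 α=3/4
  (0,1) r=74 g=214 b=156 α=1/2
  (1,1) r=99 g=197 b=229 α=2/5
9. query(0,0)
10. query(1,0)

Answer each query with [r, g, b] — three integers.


(1,0) stack=L1,L2; from [0,0,0]:
after L1 α=1/2: [66, 93/2, 15]
after L2 α=1/4: [301/4, 623/8, 125/2]
→ [75, 78, 62]

(0,0) stack=L1,L2; from [0,0,0]:
L1 α=2/3: [116/3, 458/3, 106/3]
L2 α=2/3: [1112/9, 1280/9, 292/9]
= [124, 142, 32]

query (0,0) [L1,L3,L4,L5] — begin 0,0,0
+L1 (α=2/3) → [116/3, 458/3, 106/3]
+L3 (α=1/5) → [1226/15, 2564/15, 143/3]
+L4 (α=1/2) → [2441/30, 2639/30, 364/3]
+L5 (α=1/3) → [6041/45, 5564/45, 1133/9]
= [134, 124, 126]

query (1,0) [L1,L3,L4,L5] — begin 0,0,0
+L1 (α=1/2) → [66, 93/2, 15]
+L3 (α=1/2) → [105/2, 343/4, 133]
+L4 (α=0) → [105/2, 343/4, 133]
+L5 (α=3/4) → [237/8, 811/16, 211/4]
→ [30, 51, 53]


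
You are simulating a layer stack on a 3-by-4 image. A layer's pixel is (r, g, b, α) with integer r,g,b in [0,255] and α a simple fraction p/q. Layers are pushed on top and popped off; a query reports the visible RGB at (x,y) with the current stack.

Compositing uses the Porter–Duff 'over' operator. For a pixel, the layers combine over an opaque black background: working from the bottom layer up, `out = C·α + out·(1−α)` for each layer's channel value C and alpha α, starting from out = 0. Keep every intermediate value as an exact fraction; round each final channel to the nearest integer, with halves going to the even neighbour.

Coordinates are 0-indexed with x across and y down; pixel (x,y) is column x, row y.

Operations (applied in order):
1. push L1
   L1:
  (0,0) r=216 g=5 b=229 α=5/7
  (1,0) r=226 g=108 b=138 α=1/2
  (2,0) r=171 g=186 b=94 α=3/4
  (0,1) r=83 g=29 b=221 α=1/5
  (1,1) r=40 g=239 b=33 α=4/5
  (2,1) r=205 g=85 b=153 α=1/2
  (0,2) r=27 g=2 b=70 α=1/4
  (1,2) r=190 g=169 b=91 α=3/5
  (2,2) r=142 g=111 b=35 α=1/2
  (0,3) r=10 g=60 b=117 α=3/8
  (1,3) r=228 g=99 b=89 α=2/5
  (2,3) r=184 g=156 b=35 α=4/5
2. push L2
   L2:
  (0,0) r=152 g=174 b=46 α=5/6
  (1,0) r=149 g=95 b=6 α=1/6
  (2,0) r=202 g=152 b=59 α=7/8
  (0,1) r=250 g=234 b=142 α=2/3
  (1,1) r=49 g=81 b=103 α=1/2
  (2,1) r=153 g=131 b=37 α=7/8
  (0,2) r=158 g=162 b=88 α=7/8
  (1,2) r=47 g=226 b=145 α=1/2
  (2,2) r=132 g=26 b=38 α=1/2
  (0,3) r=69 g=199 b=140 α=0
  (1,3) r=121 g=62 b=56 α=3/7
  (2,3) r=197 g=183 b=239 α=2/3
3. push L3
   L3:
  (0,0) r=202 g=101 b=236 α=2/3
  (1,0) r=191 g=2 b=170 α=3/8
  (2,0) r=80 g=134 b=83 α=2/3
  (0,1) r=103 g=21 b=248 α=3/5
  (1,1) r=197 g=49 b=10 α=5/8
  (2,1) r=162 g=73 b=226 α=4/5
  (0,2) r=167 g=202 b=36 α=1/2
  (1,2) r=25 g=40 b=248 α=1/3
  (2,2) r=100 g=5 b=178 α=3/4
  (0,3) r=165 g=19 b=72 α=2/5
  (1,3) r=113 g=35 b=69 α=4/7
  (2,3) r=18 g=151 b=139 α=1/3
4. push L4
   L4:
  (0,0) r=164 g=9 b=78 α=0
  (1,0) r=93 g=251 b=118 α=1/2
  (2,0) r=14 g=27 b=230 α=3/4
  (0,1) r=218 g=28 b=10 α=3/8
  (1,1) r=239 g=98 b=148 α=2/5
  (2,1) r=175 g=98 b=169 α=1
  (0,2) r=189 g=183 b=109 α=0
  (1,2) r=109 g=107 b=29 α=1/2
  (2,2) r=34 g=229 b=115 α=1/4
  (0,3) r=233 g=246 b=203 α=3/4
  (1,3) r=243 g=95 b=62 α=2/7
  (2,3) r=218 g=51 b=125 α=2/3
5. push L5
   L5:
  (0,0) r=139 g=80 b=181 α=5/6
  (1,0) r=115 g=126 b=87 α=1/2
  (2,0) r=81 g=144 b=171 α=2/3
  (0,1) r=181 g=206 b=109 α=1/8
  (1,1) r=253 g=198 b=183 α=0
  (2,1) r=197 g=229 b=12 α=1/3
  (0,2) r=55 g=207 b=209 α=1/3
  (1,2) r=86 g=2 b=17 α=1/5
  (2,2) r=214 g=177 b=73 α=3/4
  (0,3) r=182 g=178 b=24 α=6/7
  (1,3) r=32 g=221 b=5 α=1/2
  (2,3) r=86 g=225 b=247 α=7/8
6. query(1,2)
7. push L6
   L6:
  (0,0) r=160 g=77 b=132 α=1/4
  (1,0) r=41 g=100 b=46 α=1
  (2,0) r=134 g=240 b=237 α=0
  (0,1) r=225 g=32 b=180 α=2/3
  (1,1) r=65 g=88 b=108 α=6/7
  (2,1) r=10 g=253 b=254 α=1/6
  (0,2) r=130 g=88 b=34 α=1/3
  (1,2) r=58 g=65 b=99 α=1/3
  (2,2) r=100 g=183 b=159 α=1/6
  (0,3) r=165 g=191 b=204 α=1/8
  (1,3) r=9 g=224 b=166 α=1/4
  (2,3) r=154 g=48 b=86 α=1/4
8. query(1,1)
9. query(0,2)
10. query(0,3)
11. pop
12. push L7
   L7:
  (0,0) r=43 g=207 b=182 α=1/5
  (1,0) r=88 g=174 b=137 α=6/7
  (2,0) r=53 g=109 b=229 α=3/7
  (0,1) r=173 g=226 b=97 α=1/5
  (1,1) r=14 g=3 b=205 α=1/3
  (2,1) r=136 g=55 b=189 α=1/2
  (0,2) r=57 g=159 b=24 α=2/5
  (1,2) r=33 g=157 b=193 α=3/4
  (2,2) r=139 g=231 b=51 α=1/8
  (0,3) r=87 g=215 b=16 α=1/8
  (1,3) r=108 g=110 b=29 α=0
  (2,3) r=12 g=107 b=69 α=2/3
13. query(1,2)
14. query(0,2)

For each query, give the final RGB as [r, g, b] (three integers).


query (1,2) [L1,L2,L3,L4,L5] — begin 0,0,0
L1 α=3/5: [114, 507/5, 273/5]
L2 α=1/2: [161/2, 1637/10, 499/5]
L3 α=1/3: [62, 1837/15, 746/5]
L4 α=1/2: [171/2, 1721/15, 891/10]
L5 α=1/5: [428/5, 6914/75, 1867/25]
rounded: [86, 92, 75]

at x=1,y=1 over L1,L2,L3,L4,L5,L6:
+L1 (α=4/5) → [32, 956/5, 132/5]
+L2 (α=1/2) → [81/2, 1361/10, 647/10]
+L3 (α=5/8) → [2213/16, 6533/80, 2441/80]
+L4 (α=2/5) → [14287/80, 35279/400, 31003/400]
+L5 (α=0) → [14287/80, 35279/400, 31003/400]
+L6 (α=6/7) → [45487/560, 246479/2800, 290203/2800]
= [81, 88, 104]

query (0,2) [L1,L2,L3,L4,L5,L6] — begin 0,0,0
after L1 α=1/4: [27/4, 1/2, 35/2]
after L2 α=7/8: [4451/32, 2269/16, 1267/16]
after L3 α=1/2: [9795/64, 5501/32, 1843/32]
after L4 α=0: [9795/64, 5501/32, 1843/32]
after L5 α=1/3: [11555/96, 8813/48, 1729/16]
after L6 α=1/3: [17795/144, 10925/72, 667/8]
rounded: [124, 152, 83]

at x=0,y=3 over L1,L2,L3,L4,L5,L6:
+L1 (α=3/8) → [15/4, 45/2, 351/8]
+L2 (α=0) → [15/4, 45/2, 351/8]
+L3 (α=2/5) → [273/4, 211/10, 441/8]
+L4 (α=3/4) → [3069/16, 7591/40, 5313/32]
+L5 (α=6/7) → [20541/112, 50311/280, 9921/224]
+L6 (α=1/8) → [23181/128, 57951/320, 16449/256]
= [181, 181, 64]

query (1,2) [L1,L2,L3,L4,L5,L7] — begin 0,0,0
L1 α=3/5: [114, 507/5, 273/5]
L2 α=1/2: [161/2, 1637/10, 499/5]
L3 α=1/3: [62, 1837/15, 746/5]
L4 α=1/2: [171/2, 1721/15, 891/10]
L5 α=1/5: [428/5, 6914/75, 1867/25]
L7 α=3/4: [923/20, 42239/300, 8171/50]
rounded: [46, 141, 163]

at x=0,y=2 over L1,L2,L3,L4,L5,L7:
after L1 α=1/4: [27/4, 1/2, 35/2]
after L2 α=7/8: [4451/32, 2269/16, 1267/16]
after L3 α=1/2: [9795/64, 5501/32, 1843/32]
after L4 α=0: [9795/64, 5501/32, 1843/32]
after L5 α=1/3: [11555/96, 8813/48, 1729/16]
after L7 α=2/5: [15203/160, 13901/80, 1191/16]
→ [95, 174, 74]


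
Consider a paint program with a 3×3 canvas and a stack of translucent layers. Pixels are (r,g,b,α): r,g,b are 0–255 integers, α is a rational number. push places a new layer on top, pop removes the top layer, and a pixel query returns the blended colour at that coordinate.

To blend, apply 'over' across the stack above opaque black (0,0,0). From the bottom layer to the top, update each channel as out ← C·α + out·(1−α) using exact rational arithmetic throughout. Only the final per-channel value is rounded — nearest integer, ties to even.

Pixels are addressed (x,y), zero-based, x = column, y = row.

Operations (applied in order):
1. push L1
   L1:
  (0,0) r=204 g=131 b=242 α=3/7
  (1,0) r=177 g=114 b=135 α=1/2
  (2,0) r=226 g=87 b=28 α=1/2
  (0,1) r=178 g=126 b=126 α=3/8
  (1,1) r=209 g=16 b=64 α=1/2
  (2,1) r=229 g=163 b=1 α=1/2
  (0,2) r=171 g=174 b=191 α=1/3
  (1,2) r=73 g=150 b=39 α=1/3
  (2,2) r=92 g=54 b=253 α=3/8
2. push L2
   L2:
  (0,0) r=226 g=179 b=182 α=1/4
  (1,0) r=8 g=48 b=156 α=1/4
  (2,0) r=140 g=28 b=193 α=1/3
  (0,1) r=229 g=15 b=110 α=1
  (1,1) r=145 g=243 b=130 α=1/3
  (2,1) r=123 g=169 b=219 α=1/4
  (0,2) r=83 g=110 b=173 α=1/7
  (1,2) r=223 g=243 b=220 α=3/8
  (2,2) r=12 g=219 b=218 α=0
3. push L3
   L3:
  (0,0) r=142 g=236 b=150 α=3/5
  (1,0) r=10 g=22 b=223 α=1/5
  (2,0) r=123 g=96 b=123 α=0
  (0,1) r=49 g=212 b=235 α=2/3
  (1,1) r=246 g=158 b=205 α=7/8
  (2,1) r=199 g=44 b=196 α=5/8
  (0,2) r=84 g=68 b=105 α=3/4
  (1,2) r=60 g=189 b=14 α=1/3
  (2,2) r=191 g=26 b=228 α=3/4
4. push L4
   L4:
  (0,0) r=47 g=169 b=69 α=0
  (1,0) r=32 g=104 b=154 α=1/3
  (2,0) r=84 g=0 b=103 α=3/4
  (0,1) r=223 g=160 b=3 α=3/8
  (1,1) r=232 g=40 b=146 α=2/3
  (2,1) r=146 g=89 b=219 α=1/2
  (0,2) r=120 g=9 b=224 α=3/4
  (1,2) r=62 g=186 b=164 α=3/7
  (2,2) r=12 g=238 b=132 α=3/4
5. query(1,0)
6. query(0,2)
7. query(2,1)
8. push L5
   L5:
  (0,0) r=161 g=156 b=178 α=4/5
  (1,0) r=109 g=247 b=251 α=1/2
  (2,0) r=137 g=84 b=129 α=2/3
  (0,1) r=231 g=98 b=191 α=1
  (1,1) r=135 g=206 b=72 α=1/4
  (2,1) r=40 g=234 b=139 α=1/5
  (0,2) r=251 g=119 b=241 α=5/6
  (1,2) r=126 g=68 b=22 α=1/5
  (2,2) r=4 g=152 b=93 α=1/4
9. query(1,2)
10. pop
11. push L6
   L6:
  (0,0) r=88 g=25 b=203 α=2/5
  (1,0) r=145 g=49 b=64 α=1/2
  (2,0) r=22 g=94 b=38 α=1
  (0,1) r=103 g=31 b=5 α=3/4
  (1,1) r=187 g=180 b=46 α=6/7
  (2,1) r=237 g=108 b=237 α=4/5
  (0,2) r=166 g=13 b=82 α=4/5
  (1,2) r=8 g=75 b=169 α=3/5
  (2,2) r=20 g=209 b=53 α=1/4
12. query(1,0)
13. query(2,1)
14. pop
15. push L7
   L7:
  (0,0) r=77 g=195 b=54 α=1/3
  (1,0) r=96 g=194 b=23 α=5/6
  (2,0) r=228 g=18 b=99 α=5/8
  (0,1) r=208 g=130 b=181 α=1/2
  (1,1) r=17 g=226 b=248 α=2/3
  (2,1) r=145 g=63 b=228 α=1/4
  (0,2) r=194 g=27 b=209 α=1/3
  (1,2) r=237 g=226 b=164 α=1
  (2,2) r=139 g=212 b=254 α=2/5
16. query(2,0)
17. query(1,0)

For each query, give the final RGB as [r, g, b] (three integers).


query (1,0) [L1,L2,L3,L4] — begin 0,0,0
+L1 (α=1/2) → [177/2, 57, 135/2]
+L2 (α=1/4) → [547/8, 219/4, 717/8]
+L3 (α=1/5) → [567/10, 241/5, 1163/10]
+L4 (α=1/3) → [727/15, 334/5, 1933/15]
rounded: [48, 67, 129]

at x=0,y=2 over L1,L2,L3,L4:
+L1 (α=1/3) → [57, 58, 191/3]
+L2 (α=1/7) → [425/7, 458/7, 555/7]
+L3 (α=3/4) → [2189/28, 943/14, 690/7]
+L4 (α=3/4) → [12269/112, 1321/56, 2697/14]
= [110, 24, 193]

(2,1) stack=L1,L2,L3,L4; from [0,0,0]:
L1 α=1/2: [229/2, 163/2, 1/2]
L2 α=1/4: [933/8, 827/8, 441/8]
L3 α=5/8: [10759/64, 4241/64, 9163/64]
L4 α=1/2: [20103/128, 9937/128, 23179/128]
→ [157, 78, 181]

(1,2) stack=L1,L2,L3,L4,L5; from [0,0,0]:
L1 α=1/3: [73/3, 50, 13]
L2 α=3/8: [593/6, 979/8, 725/8]
L3 α=1/3: [773/9, 1735/12, 781/12]
L4 α=3/7: [4766/63, 487/3, 2257/21]
L5 α=1/5: [27002/315, 2152/15, 1898/21]
→ [86, 143, 90]

query (1,0) [L1,L2,L3,L4,L6] — begin 0,0,0
L1 α=1/2: [177/2, 57, 135/2]
L2 α=1/4: [547/8, 219/4, 717/8]
L3 α=1/5: [567/10, 241/5, 1163/10]
L4 α=1/3: [727/15, 334/5, 1933/15]
L6 α=1/2: [1451/15, 579/10, 2893/30]
= [97, 58, 96]

(2,1) stack=L1,L2,L3,L4,L6; from [0,0,0]:
after L1 α=1/2: [229/2, 163/2, 1/2]
after L2 α=1/4: [933/8, 827/8, 441/8]
after L3 α=5/8: [10759/64, 4241/64, 9163/64]
after L4 α=1/2: [20103/128, 9937/128, 23179/128]
after L6 α=4/5: [141447/640, 65233/640, 144523/640]
rounded: [221, 102, 226]

(2,0) stack=L1,L2,L3,L4,L7; from [0,0,0]:
+L1 (α=1/2) → [113, 87/2, 14]
+L2 (α=1/3) → [122, 115/3, 221/3]
+L3 (α=0) → [122, 115/3, 221/3]
+L4 (α=3/4) → [187/2, 115/12, 287/3]
+L7 (α=5/8) → [2841/16, 475/32, 391/4]
rounded: [178, 15, 98]

query (1,0) [L1,L2,L3,L4,L7] — begin 0,0,0
L1 α=1/2: [177/2, 57, 135/2]
L2 α=1/4: [547/8, 219/4, 717/8]
L3 α=1/5: [567/10, 241/5, 1163/10]
L4 α=1/3: [727/15, 334/5, 1933/15]
L7 α=5/6: [7927/90, 864/5, 1829/45]
rounded: [88, 173, 41]


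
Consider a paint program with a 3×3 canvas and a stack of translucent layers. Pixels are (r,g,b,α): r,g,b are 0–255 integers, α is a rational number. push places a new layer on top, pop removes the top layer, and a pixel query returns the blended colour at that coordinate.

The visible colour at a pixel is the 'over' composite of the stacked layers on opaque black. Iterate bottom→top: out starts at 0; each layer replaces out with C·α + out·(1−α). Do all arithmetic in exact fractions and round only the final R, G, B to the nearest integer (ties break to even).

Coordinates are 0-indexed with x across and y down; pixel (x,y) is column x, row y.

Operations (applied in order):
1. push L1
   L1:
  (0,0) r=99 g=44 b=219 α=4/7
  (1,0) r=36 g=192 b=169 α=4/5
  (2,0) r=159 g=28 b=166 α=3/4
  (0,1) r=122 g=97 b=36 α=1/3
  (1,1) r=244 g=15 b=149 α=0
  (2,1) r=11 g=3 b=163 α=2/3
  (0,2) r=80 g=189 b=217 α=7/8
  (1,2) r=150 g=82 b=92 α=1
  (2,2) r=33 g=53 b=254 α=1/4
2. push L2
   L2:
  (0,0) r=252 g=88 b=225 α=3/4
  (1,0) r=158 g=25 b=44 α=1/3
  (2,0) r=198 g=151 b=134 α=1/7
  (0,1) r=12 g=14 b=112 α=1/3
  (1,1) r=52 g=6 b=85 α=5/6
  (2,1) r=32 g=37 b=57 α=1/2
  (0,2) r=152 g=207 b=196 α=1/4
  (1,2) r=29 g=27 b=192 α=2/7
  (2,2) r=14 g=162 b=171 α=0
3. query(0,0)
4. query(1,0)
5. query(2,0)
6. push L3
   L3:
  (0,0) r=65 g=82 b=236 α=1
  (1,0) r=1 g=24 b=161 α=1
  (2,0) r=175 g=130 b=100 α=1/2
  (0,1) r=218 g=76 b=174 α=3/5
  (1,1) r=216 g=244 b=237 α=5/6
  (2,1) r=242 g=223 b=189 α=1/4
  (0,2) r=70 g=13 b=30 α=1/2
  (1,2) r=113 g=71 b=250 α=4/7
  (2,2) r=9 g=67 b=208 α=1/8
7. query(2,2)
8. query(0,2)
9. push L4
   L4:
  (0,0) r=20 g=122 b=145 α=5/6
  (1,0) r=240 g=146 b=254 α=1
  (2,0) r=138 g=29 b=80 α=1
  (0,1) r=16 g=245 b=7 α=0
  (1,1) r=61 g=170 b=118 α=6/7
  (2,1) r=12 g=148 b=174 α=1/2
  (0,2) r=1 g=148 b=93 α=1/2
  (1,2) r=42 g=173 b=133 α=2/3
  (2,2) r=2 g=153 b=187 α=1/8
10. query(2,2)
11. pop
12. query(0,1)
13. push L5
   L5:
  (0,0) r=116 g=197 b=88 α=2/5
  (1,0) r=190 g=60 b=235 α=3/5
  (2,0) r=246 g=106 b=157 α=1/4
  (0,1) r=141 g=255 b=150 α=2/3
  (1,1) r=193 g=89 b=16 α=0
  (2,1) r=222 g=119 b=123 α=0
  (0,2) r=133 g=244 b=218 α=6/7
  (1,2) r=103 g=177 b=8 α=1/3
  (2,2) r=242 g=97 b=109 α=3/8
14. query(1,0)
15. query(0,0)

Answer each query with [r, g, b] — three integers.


query (0,0) [L1,L2] — begin 0,0,0
L1 α=4/7: [396/7, 176/7, 876/7]
L2 α=3/4: [1422/7, 506/7, 5601/28]
rounded: [203, 72, 200]

(1,0) stack=L1,L2; from [0,0,0]:
after L1 α=4/5: [144/5, 768/5, 676/5]
after L2 α=1/3: [1078/15, 1661/15, 524/5]
rounded: [72, 111, 105]

query (2,0) [L1,L2] — begin 0,0,0
L1 α=3/4: [477/4, 21, 249/2]
L2 α=1/7: [261/2, 277/7, 881/7]
= [130, 40, 126]

query (2,2) [L1,L2,L3] — begin 0,0,0
L1 α=1/4: [33/4, 53/4, 127/2]
L2 α=0: [33/4, 53/4, 127/2]
L3 α=1/8: [267/32, 639/32, 1305/16]
rounded: [8, 20, 82]

(0,2) stack=L1,L2,L3; from [0,0,0]:
after L1 α=7/8: [70, 1323/8, 1519/8]
after L2 α=1/4: [181/2, 5625/32, 6125/32]
after L3 α=1/2: [321/4, 6041/64, 7085/64]
rounded: [80, 94, 111]

at x=2,y=2 over L1,L2,L3,L4:
L1 α=1/4: [33/4, 53/4, 127/2]
L2 α=0: [33/4, 53/4, 127/2]
L3 α=1/8: [267/32, 639/32, 1305/16]
L4 α=1/8: [1933/256, 9369/256, 12127/128]
= [8, 37, 95]

at x=0,y=1 over L1,L2,L3:
+L1 (α=1/3) → [122/3, 97/3, 12]
+L2 (α=1/3) → [280/9, 236/9, 136/3]
+L3 (α=3/5) → [6446/45, 2524/45, 1838/15]
rounded: [143, 56, 123]

at x=1,y=0 over L1,L2,L3,L5:
after L1 α=4/5: [144/5, 768/5, 676/5]
after L2 α=1/3: [1078/15, 1661/15, 524/5]
after L3 α=1: [1, 24, 161]
after L5 α=3/5: [572/5, 228/5, 1027/5]
→ [114, 46, 205]

at x=0,y=0 over L1,L2,L3,L5:
+L1 (α=4/7) → [396/7, 176/7, 876/7]
+L2 (α=3/4) → [1422/7, 506/7, 5601/28]
+L3 (α=1) → [65, 82, 236]
+L5 (α=2/5) → [427/5, 128, 884/5]
rounded: [85, 128, 177]


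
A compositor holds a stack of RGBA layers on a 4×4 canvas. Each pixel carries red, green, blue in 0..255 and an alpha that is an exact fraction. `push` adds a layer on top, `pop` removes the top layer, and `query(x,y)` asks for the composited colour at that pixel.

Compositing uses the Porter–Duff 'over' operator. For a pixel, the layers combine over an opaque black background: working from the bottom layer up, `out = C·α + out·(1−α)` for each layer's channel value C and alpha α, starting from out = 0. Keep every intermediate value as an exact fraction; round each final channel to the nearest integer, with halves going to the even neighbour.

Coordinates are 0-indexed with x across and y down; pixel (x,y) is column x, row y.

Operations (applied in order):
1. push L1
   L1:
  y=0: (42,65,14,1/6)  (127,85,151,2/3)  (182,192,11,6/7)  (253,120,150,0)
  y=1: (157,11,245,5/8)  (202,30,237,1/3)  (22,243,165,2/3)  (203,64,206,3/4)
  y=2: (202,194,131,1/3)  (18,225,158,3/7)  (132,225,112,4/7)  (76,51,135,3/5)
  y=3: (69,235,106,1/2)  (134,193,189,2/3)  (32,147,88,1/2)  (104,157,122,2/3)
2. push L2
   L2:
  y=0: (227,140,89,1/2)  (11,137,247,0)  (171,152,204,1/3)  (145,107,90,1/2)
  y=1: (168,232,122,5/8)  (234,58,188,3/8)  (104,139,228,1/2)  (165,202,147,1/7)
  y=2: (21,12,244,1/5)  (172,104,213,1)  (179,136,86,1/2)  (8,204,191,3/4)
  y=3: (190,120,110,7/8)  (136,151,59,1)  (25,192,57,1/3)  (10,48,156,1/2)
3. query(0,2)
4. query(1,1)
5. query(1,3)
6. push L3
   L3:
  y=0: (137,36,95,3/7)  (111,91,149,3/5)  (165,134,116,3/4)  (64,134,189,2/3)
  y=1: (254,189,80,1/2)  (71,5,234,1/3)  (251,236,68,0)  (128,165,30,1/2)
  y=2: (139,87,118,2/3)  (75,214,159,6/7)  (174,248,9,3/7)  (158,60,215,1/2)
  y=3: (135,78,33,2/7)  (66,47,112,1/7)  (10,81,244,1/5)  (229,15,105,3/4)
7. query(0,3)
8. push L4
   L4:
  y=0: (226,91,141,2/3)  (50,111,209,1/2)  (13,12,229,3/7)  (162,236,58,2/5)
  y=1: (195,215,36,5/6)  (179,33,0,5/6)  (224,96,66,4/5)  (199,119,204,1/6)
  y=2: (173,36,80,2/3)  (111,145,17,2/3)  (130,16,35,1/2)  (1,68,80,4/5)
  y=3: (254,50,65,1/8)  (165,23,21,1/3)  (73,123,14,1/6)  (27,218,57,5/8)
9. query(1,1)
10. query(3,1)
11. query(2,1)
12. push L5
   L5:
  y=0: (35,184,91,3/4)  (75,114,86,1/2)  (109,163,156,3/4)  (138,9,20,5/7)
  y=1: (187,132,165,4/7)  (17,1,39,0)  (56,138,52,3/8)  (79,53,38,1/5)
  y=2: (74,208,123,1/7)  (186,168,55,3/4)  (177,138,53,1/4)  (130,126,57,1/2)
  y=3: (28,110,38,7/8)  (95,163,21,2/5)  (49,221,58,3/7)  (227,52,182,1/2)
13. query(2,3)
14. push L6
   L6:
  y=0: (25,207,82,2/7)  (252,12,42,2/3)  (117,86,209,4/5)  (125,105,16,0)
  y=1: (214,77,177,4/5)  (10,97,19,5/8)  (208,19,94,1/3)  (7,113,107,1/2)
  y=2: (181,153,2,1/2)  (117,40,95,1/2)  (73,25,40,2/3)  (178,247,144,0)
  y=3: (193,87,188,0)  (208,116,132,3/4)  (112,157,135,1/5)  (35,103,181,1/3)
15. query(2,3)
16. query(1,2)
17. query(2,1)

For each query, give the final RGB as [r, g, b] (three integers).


(0,2) stack=L1,L2; from [0,0,0]:
after L1 α=1/3: [202/3, 194/3, 131/3]
after L2 α=1/5: [871/15, 812/15, 1256/15]
rounded: [58, 54, 84]

(1,1) stack=L1,L2; from [0,0,0]:
after L1 α=1/3: [202/3, 10, 79]
after L2 α=3/8: [779/6, 28, 959/8]
rounded: [130, 28, 120]

at x=1,y=3 over L1,L2:
after L1 α=2/3: [268/3, 386/3, 126]
after L2 α=1: [136, 151, 59]
rounded: [136, 151, 59]

at x=0,y=3 over L1,L2,L3:
+L1 (α=1/2) → [69/2, 235/2, 53]
+L2 (α=7/8) → [2729/16, 1915/16, 823/8]
+L3 (α=2/7) → [17965/112, 12071/112, 4643/56]
→ [160, 108, 83]

at x=1,y=1 over L1,L2,L3,L4:
+L1 (α=1/3) → [202/3, 10, 79]
+L2 (α=3/8) → [779/6, 28, 959/8]
+L3 (α=1/3) → [992/9, 61/3, 1895/12]
+L4 (α=5/6) → [9047/54, 278/9, 1895/72]
rounded: [168, 31, 26]

at x=3,y=1 over L1,L2,L3,L4:
L1 α=3/4: [609/4, 48, 309/2]
L2 α=1/7: [2157/14, 70, 1074/7]
L3 α=1/2: [3949/28, 235/2, 642/7]
L4 α=1/6: [8439/56, 471/4, 773/7]
= [151, 118, 110]

(2,1) stack=L1,L2,L3,L4; from [0,0,0]:
after L1 α=2/3: [44/3, 162, 110]
after L2 α=1/2: [178/3, 301/2, 169]
after L3 α=0: [178/3, 301/2, 169]
after L4 α=4/5: [2866/15, 1069/10, 433/5]
= [191, 107, 87]

(2,3) stack=L1,L2,L3,L4,L5; from [0,0,0]:
+L1 (α=1/2) → [16, 147/2, 44]
+L2 (α=1/3) → [19, 113, 145/3]
+L3 (α=1/5) → [86/5, 533/5, 1312/15]
+L4 (α=1/6) → [53/2, 328/3, 677/9]
+L5 (α=3/7) → [253/7, 3301/21, 4274/63]
→ [36, 157, 68]

query (2,3) [L1,L2,L3,L4,L5,L6] — begin 0,0,0
after L1 α=1/2: [16, 147/2, 44]
after L2 α=1/3: [19, 113, 145/3]
after L3 α=1/5: [86/5, 533/5, 1312/15]
after L4 α=1/6: [53/2, 328/3, 677/9]
after L5 α=3/7: [253/7, 3301/21, 4274/63]
after L6 α=1/5: [1796/35, 16501/105, 25601/315]
→ [51, 157, 81]

query (1,2) [L1,L2,L3,L4,L5,L6] — begin 0,0,0
L1 α=3/7: [54/7, 675/7, 474/7]
L2 α=1: [172, 104, 213]
L3 α=6/7: [622/7, 1388/7, 1167/7]
L4 α=2/3: [2176/21, 3418/21, 1405/21]
L5 α=3/4: [6947/42, 7001/42, 2435/42]
L6 α=1/2: [11861/84, 8681/84, 6425/84]
= [141, 103, 76]

query (2,1) [L1,L2,L3,L4,L5,L6] — begin 0,0,0
after L1 α=2/3: [44/3, 162, 110]
after L2 α=1/2: [178/3, 301/2, 169]
after L3 α=0: [178/3, 301/2, 169]
after L4 α=4/5: [2866/15, 1069/10, 433/5]
after L5 α=3/8: [1685/12, 1897/16, 589/8]
after L6 α=1/3: [2933/18, 683/8, 965/12]
rounded: [163, 85, 80]


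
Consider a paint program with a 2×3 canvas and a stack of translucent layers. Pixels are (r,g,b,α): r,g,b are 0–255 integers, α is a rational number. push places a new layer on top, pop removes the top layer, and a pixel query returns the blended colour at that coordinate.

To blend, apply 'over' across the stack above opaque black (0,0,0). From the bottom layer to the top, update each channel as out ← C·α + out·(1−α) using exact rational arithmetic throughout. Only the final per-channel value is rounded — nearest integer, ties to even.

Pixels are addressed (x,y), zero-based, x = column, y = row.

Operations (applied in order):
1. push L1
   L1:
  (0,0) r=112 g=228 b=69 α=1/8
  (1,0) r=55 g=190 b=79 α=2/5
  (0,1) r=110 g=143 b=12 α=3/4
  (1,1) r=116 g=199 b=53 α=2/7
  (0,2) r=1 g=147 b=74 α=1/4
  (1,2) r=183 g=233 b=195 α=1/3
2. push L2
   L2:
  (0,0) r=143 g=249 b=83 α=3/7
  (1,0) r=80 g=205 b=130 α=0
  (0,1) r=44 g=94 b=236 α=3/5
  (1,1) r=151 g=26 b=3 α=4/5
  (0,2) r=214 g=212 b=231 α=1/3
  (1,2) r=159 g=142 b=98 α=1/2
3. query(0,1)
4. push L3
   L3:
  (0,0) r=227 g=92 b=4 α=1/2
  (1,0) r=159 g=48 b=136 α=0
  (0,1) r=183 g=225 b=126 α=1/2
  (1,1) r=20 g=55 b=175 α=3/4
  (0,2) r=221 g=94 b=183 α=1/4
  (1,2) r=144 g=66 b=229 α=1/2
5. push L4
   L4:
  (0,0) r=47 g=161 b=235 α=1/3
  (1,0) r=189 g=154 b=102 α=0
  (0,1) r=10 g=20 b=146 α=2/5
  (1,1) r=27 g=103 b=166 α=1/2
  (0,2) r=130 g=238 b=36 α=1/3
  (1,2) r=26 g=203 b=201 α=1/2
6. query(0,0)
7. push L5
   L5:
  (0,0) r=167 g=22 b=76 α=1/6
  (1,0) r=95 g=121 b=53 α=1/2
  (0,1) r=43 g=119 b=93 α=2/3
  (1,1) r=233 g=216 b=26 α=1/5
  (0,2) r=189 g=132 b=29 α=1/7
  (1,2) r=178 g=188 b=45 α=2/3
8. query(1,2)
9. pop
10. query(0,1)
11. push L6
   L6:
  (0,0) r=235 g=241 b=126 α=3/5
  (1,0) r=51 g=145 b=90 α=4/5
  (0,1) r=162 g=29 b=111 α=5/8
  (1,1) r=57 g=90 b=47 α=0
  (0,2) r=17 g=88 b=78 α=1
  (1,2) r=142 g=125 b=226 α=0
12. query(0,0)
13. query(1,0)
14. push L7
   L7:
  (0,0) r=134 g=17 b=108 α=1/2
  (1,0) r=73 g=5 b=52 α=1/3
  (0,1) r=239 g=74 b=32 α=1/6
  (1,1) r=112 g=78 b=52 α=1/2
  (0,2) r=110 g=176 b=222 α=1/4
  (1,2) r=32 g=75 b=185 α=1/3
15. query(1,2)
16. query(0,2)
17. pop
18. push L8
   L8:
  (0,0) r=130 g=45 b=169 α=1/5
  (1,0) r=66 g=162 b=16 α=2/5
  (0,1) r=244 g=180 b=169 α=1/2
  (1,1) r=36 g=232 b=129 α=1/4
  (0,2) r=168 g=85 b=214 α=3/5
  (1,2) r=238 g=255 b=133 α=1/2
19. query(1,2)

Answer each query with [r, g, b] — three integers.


at x=0,y=1 over L1,L2:
after L1 α=3/4: [165/2, 429/4, 9]
after L2 α=3/5: [297/5, 993/10, 726/5]
rounded: [59, 99, 145]

(0,0) stack=L1,L2,L3,L4; from [0,0,0]:
L1 α=1/8: [14, 57/2, 69/8]
L2 α=3/7: [485/7, 123, 81/2]
L3 α=1/2: [1037/7, 215/2, 89/4]
L4 α=1/3: [801/7, 376/3, 559/6]
→ [114, 125, 93]

at x=1,y=2 over L1,L2,L3,L4,L5:
after L1 α=1/3: [61, 233/3, 65]
after L2 α=1/2: [110, 659/6, 163/2]
after L3 α=1/2: [127, 1055/12, 621/4]
after L4 α=1/2: [153/2, 3491/24, 1425/8]
after L5 α=2/3: [865/6, 12515/72, 715/8]
rounded: [144, 174, 89]

at x=0,y=1 over L1,L2,L3,L4:
+L1 (α=3/4) → [165/2, 429/4, 9]
+L2 (α=3/5) → [297/5, 993/10, 726/5]
+L3 (α=1/2) → [606/5, 3243/20, 678/5]
+L4 (α=2/5) → [1918/25, 10529/100, 3494/25]
= [77, 105, 140]

at x=0,y=0 over L1,L2,L3,L4,L6:
after L1 α=1/8: [14, 57/2, 69/8]
after L2 α=3/7: [485/7, 123, 81/2]
after L3 α=1/2: [1037/7, 215/2, 89/4]
after L4 α=1/3: [801/7, 376/3, 559/6]
after L6 α=3/5: [6537/35, 2921/15, 1693/15]
= [187, 195, 113]

at x=1,y=0 over L1,L2,L3,L4,L6:
after L1 α=2/5: [22, 76, 158/5]
after L2 α=0: [22, 76, 158/5]
after L3 α=0: [22, 76, 158/5]
after L4 α=0: [22, 76, 158/5]
after L6 α=4/5: [226/5, 656/5, 1958/25]
→ [45, 131, 78]

at x=1,y=2 over L1,L2,L3,L4,L6,L7:
L1 α=1/3: [61, 233/3, 65]
L2 α=1/2: [110, 659/6, 163/2]
L3 α=1/2: [127, 1055/12, 621/4]
L4 α=1/2: [153/2, 3491/24, 1425/8]
L6 α=0: [153/2, 3491/24, 1425/8]
L7 α=1/3: [185/3, 4391/36, 2165/12]
rounded: [62, 122, 180]

(0,2) stack=L1,L2,L3,L4,L6,L7; from [0,0,0]:
L1 α=1/4: [1/4, 147/4, 37/2]
L2 α=1/3: [143/2, 571/6, 268/3]
L3 α=1/4: [871/8, 759/8, 451/4]
L4 α=1/3: [1391/12, 1711/12, 523/6]
L6 α=1: [17, 88, 78]
L7 α=1/4: [161/4, 110, 114]
= [40, 110, 114]

(1,2) stack=L1,L2,L3,L4,L6,L8; from [0,0,0]:
L1 α=1/3: [61, 233/3, 65]
L2 α=1/2: [110, 659/6, 163/2]
L3 α=1/2: [127, 1055/12, 621/4]
L4 α=1/2: [153/2, 3491/24, 1425/8]
L6 α=0: [153/2, 3491/24, 1425/8]
L8 α=1/2: [629/4, 9611/48, 2489/16]
→ [157, 200, 156]


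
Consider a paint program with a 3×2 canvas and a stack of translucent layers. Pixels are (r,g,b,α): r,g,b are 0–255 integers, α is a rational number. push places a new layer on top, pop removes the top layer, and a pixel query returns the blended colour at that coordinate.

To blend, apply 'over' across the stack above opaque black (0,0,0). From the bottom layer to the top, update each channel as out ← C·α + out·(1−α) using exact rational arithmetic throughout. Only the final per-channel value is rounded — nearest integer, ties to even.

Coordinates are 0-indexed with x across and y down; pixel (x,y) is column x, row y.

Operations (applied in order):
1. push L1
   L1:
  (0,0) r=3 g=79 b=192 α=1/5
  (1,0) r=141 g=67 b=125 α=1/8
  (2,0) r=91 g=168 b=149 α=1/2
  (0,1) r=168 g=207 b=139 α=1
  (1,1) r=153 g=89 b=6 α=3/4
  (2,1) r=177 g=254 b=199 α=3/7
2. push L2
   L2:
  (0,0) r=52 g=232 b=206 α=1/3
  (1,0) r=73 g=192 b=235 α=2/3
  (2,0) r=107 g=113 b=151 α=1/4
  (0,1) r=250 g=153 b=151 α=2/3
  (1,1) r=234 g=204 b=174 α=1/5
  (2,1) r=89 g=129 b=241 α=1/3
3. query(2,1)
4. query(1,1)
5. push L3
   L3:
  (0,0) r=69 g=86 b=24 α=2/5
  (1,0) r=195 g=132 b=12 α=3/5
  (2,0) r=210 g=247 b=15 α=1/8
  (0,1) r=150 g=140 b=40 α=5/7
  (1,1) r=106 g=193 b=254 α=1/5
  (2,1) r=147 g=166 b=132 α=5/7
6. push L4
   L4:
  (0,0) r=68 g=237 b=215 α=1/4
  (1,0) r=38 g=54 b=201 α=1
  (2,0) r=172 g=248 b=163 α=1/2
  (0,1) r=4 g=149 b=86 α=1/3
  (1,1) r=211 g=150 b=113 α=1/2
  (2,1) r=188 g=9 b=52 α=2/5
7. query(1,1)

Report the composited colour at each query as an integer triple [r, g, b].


query (2,1) [L1,L2] — begin 0,0,0
L1 α=3/7: [531/7, 762/7, 597/7]
L2 α=1/3: [1685/21, 809/7, 2881/21]
rounded: [80, 116, 137]

at x=1,y=1 over L1,L2:
+L1 (α=3/4) → [459/4, 267/4, 9/2]
+L2 (α=1/5) → [693/5, 471/5, 192/5]
= [139, 94, 38]

(1,1) stack=L1,L2,L3,L4; from [0,0,0]:
+L1 (α=3/4) → [459/4, 267/4, 9/2]
+L2 (α=1/5) → [693/5, 471/5, 192/5]
+L3 (α=1/5) → [3302/25, 2849/25, 2038/25]
+L4 (α=1/2) → [8577/50, 6599/50, 4863/50]
→ [172, 132, 97]


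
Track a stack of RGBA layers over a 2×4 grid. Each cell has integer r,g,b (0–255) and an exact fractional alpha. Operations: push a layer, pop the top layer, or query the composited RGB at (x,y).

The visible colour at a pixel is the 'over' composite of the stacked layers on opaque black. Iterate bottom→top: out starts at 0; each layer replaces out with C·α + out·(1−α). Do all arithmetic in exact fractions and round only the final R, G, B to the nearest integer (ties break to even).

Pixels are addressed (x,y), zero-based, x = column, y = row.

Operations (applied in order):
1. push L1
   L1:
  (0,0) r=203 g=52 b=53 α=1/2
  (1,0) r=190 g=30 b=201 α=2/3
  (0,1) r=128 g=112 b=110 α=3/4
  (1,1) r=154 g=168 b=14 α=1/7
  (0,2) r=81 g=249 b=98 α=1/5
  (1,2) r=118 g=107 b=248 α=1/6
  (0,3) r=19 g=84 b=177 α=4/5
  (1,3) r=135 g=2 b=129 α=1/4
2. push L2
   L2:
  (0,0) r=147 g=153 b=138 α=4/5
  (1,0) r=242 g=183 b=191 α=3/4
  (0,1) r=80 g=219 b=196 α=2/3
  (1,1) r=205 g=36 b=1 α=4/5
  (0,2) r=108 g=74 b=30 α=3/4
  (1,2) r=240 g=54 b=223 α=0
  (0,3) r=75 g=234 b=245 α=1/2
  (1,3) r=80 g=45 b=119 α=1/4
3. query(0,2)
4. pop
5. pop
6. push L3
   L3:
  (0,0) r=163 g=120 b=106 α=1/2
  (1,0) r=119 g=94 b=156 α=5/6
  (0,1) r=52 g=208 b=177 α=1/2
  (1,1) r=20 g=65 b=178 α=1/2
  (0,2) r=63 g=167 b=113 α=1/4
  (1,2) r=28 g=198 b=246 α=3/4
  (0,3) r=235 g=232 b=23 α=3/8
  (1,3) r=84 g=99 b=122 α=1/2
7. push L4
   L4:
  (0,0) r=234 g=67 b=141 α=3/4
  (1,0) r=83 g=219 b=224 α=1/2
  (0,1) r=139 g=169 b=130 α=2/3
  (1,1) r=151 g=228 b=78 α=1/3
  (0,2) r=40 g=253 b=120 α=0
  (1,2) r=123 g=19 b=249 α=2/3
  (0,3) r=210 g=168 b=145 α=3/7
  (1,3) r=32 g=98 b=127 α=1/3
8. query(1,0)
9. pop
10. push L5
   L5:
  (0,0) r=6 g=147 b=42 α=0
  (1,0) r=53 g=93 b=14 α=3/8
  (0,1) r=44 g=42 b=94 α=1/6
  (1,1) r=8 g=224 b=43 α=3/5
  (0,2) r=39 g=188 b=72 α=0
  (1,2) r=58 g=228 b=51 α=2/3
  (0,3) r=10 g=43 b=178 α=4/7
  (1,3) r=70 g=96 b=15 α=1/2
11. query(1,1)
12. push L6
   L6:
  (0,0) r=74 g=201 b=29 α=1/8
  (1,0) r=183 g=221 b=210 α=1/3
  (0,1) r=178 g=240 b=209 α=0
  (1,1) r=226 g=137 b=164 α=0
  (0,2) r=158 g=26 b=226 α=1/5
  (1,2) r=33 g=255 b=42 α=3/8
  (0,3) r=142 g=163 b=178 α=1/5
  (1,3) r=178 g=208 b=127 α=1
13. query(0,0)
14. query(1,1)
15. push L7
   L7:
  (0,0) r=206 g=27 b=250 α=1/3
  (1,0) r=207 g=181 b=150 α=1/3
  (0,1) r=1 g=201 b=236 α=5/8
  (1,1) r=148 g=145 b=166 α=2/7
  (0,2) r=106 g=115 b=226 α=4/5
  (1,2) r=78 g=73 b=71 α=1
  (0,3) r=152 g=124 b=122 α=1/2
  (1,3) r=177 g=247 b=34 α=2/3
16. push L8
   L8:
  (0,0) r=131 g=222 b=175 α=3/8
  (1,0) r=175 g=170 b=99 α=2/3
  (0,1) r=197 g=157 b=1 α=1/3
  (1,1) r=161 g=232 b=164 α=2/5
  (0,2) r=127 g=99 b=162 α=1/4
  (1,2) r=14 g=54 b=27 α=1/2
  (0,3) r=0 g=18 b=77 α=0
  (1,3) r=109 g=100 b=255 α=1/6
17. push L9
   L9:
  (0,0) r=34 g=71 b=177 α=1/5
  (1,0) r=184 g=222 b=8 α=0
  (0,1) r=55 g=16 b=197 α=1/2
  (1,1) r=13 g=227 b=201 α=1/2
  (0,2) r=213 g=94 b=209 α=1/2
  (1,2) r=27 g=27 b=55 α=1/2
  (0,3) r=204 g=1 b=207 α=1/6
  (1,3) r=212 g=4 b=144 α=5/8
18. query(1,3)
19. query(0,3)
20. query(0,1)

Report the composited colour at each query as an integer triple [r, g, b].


(0,2) stack=L1,L2; from [0,0,0]:
after L1 α=1/5: [81/5, 249/5, 98/5]
after L2 α=3/4: [1701/20, 1359/20, 137/5]
→ [85, 68, 27]

(1,0) stack=L3,L4; from [0,0,0]:
L3 α=5/6: [595/6, 235/3, 130]
L4 α=1/2: [1093/12, 446/3, 177]
= [91, 149, 177]

(1,1) stack=L3,L5; from [0,0,0]:
after L3 α=1/2: [10, 65/2, 89]
after L5 α=3/5: [44/5, 737/5, 307/5]
= [9, 147, 61]

(0,0) stack=L3,L5,L6; from [0,0,0]:
+L3 (α=1/2) → [163/2, 60, 53]
+L5 (α=0) → [163/2, 60, 53]
+L6 (α=1/8) → [1289/16, 621/8, 50]
→ [81, 78, 50]

query (1,1) [L3,L5,L6] — begin 0,0,0
+L3 (α=1/2) → [10, 65/2, 89]
+L5 (α=3/5) → [44/5, 737/5, 307/5]
+L6 (α=0) → [44/5, 737/5, 307/5]
= [9, 147, 61]

(1,3) stack=L3,L5,L6,L7,L8,L9; from [0,0,0]:
L3 α=1/2: [42, 99/2, 61]
L5 α=1/2: [56, 291/4, 38]
L6 α=1: [178, 208, 127]
L7 α=2/3: [532/3, 234, 65]
L8 α=1/6: [2987/18, 635/3, 290/3]
L9 α=5/8: [9347/48, 655/8, 505/4]
rounded: [195, 82, 126]

(0,3) stack=L3,L5,L6,L7,L8,L9; from [0,0,0]:
L3 α=3/8: [705/8, 87, 69/8]
L5 α=4/7: [2435/56, 433/7, 5903/56]
L6 α=1/5: [4423/70, 2873/35, 1679/14]
L7 α=1/2: [15063/140, 7213/70, 3387/28]
L8 α=0: [15063/140, 7213/70, 3387/28]
L9 α=1/6: [6925/56, 2409/28, 7577/56]
→ [124, 86, 135]

at x=0,y=1 over L3,L5,L6,L7,L8,L9:
after L3 α=1/2: [26, 104, 177/2]
after L5 α=1/6: [29, 281/3, 1073/12]
after L6 α=0: [29, 281/3, 1073/12]
after L7 α=5/8: [23/2, 643/4, 5793/32]
after L8 α=1/3: [220/3, 319/2, 5809/48]
after L9 α=1/2: [385/6, 351/4, 15265/96]
rounded: [64, 88, 159]


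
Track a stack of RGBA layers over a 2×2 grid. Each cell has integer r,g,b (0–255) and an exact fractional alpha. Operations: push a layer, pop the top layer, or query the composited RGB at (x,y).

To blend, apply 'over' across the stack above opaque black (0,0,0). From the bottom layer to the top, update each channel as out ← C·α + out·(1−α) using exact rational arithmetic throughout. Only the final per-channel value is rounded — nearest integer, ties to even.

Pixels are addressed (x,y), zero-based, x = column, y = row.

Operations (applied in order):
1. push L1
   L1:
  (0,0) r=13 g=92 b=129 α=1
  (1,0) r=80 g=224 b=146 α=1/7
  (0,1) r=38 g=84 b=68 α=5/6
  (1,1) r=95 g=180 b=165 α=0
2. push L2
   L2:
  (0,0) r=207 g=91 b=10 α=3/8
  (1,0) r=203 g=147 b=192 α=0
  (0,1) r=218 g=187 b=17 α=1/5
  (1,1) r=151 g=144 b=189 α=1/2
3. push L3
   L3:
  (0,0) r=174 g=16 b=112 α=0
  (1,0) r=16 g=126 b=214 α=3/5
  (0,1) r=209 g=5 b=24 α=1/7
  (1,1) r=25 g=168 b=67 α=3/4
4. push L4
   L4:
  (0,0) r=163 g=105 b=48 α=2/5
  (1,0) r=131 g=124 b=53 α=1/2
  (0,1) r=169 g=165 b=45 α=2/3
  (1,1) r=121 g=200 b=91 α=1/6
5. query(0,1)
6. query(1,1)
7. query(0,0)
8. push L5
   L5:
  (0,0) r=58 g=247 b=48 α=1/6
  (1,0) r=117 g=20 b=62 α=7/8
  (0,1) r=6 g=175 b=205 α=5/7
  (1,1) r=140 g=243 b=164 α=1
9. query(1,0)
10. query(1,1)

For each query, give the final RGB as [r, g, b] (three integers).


(0,1) stack=L1,L2,L3,L4; from [0,0,0]:
after L1 α=5/6: [95/3, 70, 170/3]
after L2 α=1/5: [1034/15, 467/5, 731/15]
after L3 α=1/7: [3113/35, 2827/35, 226/5]
after L4 α=2/3: [4981/35, 14377/105, 676/15]
= [142, 137, 45]

query (1,1) [L1,L2,L3,L4] — begin 0,0,0
L1 α=0: [0, 0, 0]
L2 α=1/2: [151/2, 72, 189/2]
L3 α=3/4: [301/8, 144, 591/8]
L4 α=1/6: [2473/48, 460/3, 3683/48]
rounded: [52, 153, 77]

query (0,0) [L1,L2,L3,L4] — begin 0,0,0
L1 α=1: [13, 92, 129]
L2 α=3/8: [343/4, 733/8, 675/8]
L3 α=0: [343/4, 733/8, 675/8]
L4 α=2/5: [2333/20, 3879/40, 2793/40]
→ [117, 97, 70]

(1,0) stack=L1,L2,L3,L4,L5; from [0,0,0]:
after L1 α=1/7: [80/7, 32, 146/7]
after L2 α=0: [80/7, 32, 146/7]
after L3 α=3/5: [496/35, 442/5, 4786/35]
after L4 α=1/2: [5081/70, 531/5, 6641/70]
after L5 α=7/8: [62411/560, 1231/40, 37021/560]
= [111, 31, 66]

at x=1,y=1 over L1,L2,L3,L4,L5:
L1 α=0: [0, 0, 0]
L2 α=1/2: [151/2, 72, 189/2]
L3 α=3/4: [301/8, 144, 591/8]
L4 α=1/6: [2473/48, 460/3, 3683/48]
L5 α=1: [140, 243, 164]
→ [140, 243, 164]
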